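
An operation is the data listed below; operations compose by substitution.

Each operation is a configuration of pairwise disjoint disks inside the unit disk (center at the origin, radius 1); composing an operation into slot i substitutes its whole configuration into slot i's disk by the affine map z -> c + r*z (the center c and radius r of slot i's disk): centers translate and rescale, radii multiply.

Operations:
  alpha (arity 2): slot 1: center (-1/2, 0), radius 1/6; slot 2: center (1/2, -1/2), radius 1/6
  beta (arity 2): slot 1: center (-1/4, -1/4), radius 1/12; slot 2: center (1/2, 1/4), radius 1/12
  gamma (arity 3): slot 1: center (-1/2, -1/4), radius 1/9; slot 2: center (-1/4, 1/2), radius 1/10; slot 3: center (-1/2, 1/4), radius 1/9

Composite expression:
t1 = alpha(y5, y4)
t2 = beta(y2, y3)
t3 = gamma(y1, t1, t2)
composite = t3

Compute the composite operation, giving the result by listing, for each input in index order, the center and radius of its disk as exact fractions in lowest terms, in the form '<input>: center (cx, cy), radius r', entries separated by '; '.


y1: center (-1/2, -1/4), radius 1/9; y2: center (-19/36, 2/9), radius 1/108; y3: center (-4/9, 5/18), radius 1/108; y4: center (-1/5, 9/20), radius 1/60; y5: center (-3/10, 1/2), radius 1/60


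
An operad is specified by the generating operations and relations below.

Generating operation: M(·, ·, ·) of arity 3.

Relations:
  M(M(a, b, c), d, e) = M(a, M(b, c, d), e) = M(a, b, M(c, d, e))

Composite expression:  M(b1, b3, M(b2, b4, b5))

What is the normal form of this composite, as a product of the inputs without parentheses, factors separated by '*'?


The M-tree's shape is irrelevant; the b-reading-order decides.
M(b2, b4, b5) reduces to b2 * b4 * b5
M(b1, b3, M(b2, b4, b5)) reduces to b1 * b3 * b2 * b4 * b5

b1 * b3 * b2 * b4 * b5


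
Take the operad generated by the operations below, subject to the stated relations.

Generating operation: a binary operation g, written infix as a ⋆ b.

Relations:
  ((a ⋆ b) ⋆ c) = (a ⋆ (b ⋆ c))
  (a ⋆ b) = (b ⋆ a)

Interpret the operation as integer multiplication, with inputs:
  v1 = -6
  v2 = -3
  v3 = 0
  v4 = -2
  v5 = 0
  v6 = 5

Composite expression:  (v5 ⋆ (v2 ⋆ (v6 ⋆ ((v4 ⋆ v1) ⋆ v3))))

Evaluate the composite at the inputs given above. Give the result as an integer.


0

(v4 ⋆ v1) = 12
((v4 ⋆ v1) ⋆ v3) = 0
(v6 ⋆ ((v4 ⋆ v1) ⋆ v3)) = 0
(v2 ⋆ (v6 ⋆ ((v4 ⋆ v1) ⋆ v3))) = 0
(v5 ⋆ (v2 ⋆ (v6 ⋆ ((v4 ⋆ v1) ⋆ v3)))) = 0


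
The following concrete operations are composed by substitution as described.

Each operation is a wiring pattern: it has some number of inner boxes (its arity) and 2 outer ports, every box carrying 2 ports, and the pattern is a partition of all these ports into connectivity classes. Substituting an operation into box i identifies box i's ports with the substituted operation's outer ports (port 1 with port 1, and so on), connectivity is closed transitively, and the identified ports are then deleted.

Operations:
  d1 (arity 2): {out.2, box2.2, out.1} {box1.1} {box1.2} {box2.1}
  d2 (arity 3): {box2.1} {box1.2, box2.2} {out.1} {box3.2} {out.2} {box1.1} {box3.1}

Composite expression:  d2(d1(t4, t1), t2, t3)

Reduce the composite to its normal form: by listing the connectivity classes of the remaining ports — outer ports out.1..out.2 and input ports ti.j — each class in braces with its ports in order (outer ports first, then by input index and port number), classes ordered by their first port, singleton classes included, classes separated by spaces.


{out.1} {out.2} {t1.1} {t1.2, t2.2} {t2.1} {t3.1} {t3.2} {t4.1} {t4.2}

Two ports join when wires chain via d2-identified ports.
the subtree at d1 composes to {out.1, out.2, t1.2} {t1.1} {t4.1} {t4.2} on (t4, t1); out.j = own outer ports
the subtree at d2 composes to {out.1} {out.2} {t1.1} {t1.2, t2.2} {t2.1} {t3.1} {t3.2} {t4.1} {t4.2} on (t4, t1, t2, t3); out.j = own outer ports


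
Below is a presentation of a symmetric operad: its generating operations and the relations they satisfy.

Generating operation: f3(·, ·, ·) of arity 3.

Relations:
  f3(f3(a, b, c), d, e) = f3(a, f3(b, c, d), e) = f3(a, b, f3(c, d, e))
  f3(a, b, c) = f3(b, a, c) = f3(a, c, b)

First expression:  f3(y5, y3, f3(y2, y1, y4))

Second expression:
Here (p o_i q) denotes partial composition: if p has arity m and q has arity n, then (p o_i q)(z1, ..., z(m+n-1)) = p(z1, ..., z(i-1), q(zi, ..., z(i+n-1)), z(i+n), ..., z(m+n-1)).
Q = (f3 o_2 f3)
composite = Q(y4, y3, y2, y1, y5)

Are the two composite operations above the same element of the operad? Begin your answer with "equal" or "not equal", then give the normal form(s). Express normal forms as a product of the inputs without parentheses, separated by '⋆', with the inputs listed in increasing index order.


equal: each reduces to y1 ⋆ y2 ⋆ y3 ⋆ y4 ⋆ y5

Normal form of the first expression: y1 ⋆ y2 ⋆ y3 ⋆ y4 ⋆ y5
Normal form of the second expression: y1 ⋆ y2 ⋆ y3 ⋆ y4 ⋆ y5
One common form — equal.


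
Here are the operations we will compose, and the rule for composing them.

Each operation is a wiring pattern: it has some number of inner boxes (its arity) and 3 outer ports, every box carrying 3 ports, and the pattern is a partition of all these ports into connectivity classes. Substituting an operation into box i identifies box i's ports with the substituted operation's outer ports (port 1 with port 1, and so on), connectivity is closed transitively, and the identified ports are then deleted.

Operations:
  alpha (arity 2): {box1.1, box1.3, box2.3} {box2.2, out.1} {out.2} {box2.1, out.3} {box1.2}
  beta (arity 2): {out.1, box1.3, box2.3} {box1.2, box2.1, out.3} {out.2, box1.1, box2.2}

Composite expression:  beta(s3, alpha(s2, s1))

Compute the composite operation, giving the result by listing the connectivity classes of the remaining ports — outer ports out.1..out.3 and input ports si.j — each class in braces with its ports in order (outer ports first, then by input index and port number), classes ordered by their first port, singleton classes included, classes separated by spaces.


Connectivity passes through glued beta-boundaries; trace each wire chain.
composing alpha on (s2, s1), with out.j its own outer ports: {out.1, s1.2} {out.2} {out.3, s1.1} {s1.3, s2.1, s2.3} {s2.2}
composing beta on (s3, s2, s1), with out.j its own outer ports: {out.1, s1.1, s3.3} {out.2, s3.1} {out.3, s1.2, s3.2} {s1.3, s2.1, s2.3} {s2.2}

{out.1, s1.1, s3.3} {out.2, s3.1} {out.3, s1.2, s3.2} {s1.3, s2.1, s2.3} {s2.2}


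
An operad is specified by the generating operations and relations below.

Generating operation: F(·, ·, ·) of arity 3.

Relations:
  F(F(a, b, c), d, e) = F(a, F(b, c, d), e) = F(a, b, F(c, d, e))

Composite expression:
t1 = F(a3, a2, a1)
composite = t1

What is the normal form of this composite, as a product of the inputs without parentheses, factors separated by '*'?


a3 * a2 * a1

All parenthesizations of F agree; list the a-inputs left to right.
F(a3, a2, a1) flattens to a3 * a2 * a1


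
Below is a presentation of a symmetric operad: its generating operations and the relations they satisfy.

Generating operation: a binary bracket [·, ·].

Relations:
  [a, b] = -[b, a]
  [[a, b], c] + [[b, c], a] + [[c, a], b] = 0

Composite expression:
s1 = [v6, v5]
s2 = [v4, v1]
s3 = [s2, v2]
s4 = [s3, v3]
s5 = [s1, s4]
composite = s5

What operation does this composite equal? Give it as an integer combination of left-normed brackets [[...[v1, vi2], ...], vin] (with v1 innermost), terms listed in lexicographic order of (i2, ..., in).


-[[[[[v1, v4], v2], v3], v5], v6] + [[[[[v1, v4], v2], v3], v6], v5]

Expand each bracket as ab - ba; the v1-initial words give the coefficients.
Composite bracket: [[v6, v5], [[[v4, v1], v2], v3]]
Under [a, b] = ab - ba we get 32 signed associative words (2^5 = 32).
The v1-initial words carry the normal form:
  word v1v4v2v3v5v6 has sign -1, contributing -[[[[[v1, v4], v2], v3], v5], v6]
  word v1v4v2v3v6v5 has sign +1, contributing +[[[[[v1, v4], v2], v3], v6], v5]


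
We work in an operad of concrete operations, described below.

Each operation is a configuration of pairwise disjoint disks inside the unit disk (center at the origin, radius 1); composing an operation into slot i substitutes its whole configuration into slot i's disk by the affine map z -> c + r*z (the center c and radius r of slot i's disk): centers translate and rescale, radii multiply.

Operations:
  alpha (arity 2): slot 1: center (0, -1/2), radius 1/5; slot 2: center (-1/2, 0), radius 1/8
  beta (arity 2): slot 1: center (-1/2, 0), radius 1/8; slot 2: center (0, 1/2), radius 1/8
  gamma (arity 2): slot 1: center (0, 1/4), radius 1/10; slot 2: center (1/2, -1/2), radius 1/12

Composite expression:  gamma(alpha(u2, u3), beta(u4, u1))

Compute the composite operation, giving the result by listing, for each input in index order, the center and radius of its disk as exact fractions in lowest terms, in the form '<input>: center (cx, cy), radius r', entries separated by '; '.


u1: center (1/2, -11/24), radius 1/96; u2: center (0, 1/5), radius 1/50; u3: center (-1/20, 1/4), radius 1/80; u4: center (11/24, -1/2), radius 1/96

Only the slot chain above each u matters under gamma; compose those maps.
u2: after 2 affine steps, its disk has center (0, 1/5), radius 1/50
u3: after 2 affine steps, its disk has center (-1/20, 1/4), radius 1/80
u4: after 2 affine steps, its disk has center (11/24, -1/2), radius 1/96
u1: after 2 affine steps, its disk has center (1/2, -11/24), radius 1/96


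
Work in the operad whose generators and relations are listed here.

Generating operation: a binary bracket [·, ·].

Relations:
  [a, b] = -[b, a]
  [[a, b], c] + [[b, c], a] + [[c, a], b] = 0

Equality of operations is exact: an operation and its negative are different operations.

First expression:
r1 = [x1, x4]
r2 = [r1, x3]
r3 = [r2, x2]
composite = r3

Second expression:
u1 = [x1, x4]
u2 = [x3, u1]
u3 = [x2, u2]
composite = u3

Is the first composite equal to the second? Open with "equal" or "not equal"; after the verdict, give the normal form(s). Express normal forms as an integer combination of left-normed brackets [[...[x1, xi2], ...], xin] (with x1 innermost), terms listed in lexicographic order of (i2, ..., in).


equal; both compose to [[[x1, x4], x3], x2]


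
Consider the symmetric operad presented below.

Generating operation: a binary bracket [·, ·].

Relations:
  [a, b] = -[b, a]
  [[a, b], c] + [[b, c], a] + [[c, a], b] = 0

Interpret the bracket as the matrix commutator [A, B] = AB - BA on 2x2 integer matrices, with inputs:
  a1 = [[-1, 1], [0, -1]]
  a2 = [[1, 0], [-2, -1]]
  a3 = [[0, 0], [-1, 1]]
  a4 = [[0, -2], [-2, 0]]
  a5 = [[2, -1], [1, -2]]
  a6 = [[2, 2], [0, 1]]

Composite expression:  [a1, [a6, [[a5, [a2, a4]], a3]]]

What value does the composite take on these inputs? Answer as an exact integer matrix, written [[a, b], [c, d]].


[a2, a4] = [[-4, -4], [4, 4]]
[a5, [a2, a4]] = [[0, -24], [-24, 0]]
[[a5, [a2, a4]], a3] = [[24, -24], [24, -24]]
[a6, [[a5, [a2, a4]], a3]] = [[48, -120], [-24, -48]]
[a1, [a6, [[a5, [a2, a4]], a3]]] = [[-24, -96], [0, 24]]

[[-24, -96], [0, 24]]


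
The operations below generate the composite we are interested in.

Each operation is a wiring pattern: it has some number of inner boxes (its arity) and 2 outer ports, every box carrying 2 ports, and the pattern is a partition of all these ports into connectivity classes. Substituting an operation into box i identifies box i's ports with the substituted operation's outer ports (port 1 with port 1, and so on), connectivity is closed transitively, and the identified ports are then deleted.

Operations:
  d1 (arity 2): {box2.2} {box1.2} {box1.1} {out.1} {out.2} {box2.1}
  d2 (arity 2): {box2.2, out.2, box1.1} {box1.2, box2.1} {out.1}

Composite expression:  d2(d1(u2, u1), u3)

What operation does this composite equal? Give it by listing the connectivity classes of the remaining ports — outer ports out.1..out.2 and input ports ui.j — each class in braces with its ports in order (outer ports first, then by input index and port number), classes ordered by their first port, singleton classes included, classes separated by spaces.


{out.1} {out.2, u3.2} {u1.1} {u1.2} {u2.1} {u2.2} {u3.1}

Connectivity passes through glued d2-boundaries; trace each wire chain.
composing d1 on (u2, u1), with out.j its own outer ports: {out.1} {out.2} {u1.1} {u1.2} {u2.1} {u2.2}
composing d2 on (u2, u1, u3), with out.j its own outer ports: {out.1} {out.2, u3.2} {u1.1} {u1.2} {u2.1} {u2.2} {u3.1}


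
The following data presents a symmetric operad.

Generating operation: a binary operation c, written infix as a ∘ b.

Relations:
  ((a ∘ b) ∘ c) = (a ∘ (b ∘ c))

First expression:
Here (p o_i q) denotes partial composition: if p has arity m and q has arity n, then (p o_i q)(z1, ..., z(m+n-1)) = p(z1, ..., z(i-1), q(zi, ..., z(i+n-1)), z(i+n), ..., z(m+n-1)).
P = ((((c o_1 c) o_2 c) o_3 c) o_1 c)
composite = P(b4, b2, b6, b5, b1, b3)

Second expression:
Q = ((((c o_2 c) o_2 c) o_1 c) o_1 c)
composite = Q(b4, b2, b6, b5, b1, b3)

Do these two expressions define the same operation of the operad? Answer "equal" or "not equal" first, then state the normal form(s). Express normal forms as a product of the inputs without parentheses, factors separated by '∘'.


equal — both sides give b4 ∘ b2 ∘ b6 ∘ b5 ∘ b1 ∘ b3

The first composite normalizes to b4 ∘ b2 ∘ b6 ∘ b5 ∘ b1 ∘ b3
The second composite normalizes to b4 ∘ b2 ∘ b6 ∘ b5 ∘ b1 ∘ b3
Both agree, so they are equal.


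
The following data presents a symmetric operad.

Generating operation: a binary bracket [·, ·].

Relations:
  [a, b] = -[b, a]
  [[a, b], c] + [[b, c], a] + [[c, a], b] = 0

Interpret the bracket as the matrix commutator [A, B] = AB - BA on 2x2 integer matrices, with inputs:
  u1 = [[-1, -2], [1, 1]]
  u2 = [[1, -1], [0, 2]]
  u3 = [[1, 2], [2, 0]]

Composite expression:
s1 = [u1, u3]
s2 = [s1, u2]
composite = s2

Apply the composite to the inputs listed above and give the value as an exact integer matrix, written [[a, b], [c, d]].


[[5, 10], [-5, -5]]


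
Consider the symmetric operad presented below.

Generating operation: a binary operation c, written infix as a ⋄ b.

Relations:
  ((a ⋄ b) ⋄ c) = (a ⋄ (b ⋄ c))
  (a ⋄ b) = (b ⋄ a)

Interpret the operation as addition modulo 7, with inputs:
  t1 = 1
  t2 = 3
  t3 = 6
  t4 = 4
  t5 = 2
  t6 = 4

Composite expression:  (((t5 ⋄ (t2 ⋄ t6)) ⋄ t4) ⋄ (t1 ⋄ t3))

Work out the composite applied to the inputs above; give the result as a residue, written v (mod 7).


6 (mod 7)

(t2 ⋄ t6) = 0
(t5 ⋄ (t2 ⋄ t6)) = 2
((t5 ⋄ (t2 ⋄ t6)) ⋄ t4) = 6
(t1 ⋄ t3) = 0
(((t5 ⋄ (t2 ⋄ t6)) ⋄ t4) ⋄ (t1 ⋄ t3)) = 6


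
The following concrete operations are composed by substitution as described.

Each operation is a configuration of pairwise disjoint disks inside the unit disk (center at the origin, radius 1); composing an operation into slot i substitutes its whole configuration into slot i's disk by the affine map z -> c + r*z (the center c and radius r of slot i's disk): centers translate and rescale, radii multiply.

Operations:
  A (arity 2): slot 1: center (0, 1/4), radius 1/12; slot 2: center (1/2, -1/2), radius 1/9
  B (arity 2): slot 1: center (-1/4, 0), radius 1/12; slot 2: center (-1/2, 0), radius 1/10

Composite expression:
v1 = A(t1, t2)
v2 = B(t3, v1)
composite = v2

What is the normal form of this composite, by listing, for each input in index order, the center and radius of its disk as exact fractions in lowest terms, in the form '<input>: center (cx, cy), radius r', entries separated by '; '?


t1: center (-1/2, 1/40), radius 1/120; t2: center (-9/20, -1/20), radius 1/90; t3: center (-1/4, 0), radius 1/12


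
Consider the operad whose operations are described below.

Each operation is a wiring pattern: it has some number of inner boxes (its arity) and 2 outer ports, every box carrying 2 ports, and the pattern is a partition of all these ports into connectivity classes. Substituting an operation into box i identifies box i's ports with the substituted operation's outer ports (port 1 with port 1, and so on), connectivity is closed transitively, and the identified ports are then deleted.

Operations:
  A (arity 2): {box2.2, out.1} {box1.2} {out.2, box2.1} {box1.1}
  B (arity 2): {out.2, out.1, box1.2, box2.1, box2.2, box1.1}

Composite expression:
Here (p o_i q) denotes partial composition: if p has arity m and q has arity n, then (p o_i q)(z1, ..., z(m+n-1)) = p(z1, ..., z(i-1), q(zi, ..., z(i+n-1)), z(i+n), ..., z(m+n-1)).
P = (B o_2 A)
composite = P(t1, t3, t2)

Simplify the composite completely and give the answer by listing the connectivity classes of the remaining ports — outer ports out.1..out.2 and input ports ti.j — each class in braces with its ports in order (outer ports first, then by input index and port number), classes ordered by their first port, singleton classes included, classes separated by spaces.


{out.1, out.2, t1.1, t1.2, t2.1, t2.2} {t3.1} {t3.2}

Reachability decides: close wires over B-identified ports.
A over (t3, t2) gives {out.1, t2.2} {out.2, t2.1} {t3.1} {t3.2}, out.j being that stage's outer ports
B over (t1, t3, t2) gives {out.1, out.2, t1.1, t1.2, t2.1, t2.2} {t3.1} {t3.2}, out.j being that stage's outer ports


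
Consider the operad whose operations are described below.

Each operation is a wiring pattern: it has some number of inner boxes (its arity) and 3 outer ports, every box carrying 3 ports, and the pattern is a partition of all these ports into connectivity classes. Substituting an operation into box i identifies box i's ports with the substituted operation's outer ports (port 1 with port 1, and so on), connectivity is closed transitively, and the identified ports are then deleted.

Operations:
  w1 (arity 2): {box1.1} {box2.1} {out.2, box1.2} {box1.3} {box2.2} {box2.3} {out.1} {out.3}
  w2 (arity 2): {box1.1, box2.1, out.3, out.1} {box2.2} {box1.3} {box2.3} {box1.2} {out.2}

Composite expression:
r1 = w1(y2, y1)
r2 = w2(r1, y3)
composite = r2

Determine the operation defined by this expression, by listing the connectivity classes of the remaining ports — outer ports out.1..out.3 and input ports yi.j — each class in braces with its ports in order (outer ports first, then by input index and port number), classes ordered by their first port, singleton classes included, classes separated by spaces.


{out.1, out.3, y3.1} {out.2} {y1.1} {y1.2} {y1.3} {y2.1} {y2.2} {y2.3} {y3.2} {y3.3}


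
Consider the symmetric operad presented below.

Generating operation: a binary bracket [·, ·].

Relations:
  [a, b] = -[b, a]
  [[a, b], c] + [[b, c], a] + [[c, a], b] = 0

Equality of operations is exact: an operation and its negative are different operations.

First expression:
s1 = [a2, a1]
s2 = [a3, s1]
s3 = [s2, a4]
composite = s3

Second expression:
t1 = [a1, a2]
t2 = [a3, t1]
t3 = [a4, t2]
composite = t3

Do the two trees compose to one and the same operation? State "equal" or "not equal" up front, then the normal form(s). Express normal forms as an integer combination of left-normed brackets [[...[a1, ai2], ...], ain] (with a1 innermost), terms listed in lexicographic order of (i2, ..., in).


Reducing the first expression gives [[[a1, a2], a3], a4]
Reducing the second expression gives [[[a1, a2], a3], a4]
One common form — equal.

equal; the common form is [[[a1, a2], a3], a4]


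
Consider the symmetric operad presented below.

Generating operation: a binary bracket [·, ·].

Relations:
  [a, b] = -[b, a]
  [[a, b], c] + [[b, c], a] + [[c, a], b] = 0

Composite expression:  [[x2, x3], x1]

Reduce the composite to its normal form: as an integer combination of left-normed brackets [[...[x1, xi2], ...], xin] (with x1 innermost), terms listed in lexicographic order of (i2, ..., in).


-[[x1, x2], x3] + [[x1, x3], x2]

Left-normed coefficients sit on the x1-initial expansion words.
Composite bracket: [[x2, x3], x1]
Applying ab - ba throughout gives 4 signed words (2^2 = 4).
Words beginning with x1 determine it all:
  word x1x2x3 has sign -1, contributing -[[x1, x2], x3]
  word x1x3x2 has sign +1, contributing +[[x1, x3], x2]


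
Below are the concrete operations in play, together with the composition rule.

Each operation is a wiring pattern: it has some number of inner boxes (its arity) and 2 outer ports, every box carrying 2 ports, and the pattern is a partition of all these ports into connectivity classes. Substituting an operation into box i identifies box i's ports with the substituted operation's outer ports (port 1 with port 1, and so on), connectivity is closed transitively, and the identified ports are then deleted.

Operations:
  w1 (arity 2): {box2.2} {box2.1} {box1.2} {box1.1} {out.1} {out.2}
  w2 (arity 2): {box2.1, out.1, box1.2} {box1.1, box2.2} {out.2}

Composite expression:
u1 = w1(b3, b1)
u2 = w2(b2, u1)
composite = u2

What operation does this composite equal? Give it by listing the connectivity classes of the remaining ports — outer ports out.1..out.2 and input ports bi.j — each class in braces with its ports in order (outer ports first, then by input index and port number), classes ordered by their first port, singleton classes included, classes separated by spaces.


{out.1, b2.2} {out.2} {b1.1} {b1.2} {b2.1} {b3.1} {b3.2}

Reachability decides: close wires over w2-identified ports.
the subtree at w1 composes to {out.1} {out.2} {b1.1} {b1.2} {b3.1} {b3.2} on (b3, b1); out.j = own outer ports
the subtree at w2 composes to {out.1, b2.2} {out.2} {b1.1} {b1.2} {b2.1} {b3.1} {b3.2} on (b2, b3, b1); out.j = own outer ports


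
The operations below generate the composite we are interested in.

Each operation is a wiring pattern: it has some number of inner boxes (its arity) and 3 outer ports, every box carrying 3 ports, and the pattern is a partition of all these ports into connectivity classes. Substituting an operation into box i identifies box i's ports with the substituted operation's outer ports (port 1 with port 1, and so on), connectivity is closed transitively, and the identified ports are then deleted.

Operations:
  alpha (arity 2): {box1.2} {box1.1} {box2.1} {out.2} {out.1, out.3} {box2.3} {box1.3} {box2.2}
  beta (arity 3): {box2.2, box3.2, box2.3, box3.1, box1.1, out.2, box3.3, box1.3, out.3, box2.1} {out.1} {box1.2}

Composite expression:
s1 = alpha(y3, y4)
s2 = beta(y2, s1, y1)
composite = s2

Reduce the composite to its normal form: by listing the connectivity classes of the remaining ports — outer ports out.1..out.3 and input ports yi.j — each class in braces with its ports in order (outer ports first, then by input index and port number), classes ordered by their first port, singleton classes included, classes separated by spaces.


Two ports join when wires chain via beta-identified ports.
after alpha, the pattern on (y3, y4) reads {out.1, out.3} {out.2} {y3.1} {y3.2} {y3.3} {y4.1} {y4.2} {y4.3} (out.j = its outer ports)
after beta, the pattern on (y2, y3, y4, y1) reads {out.1} {out.2, out.3, y1.1, y1.2, y1.3, y2.1, y2.3} {y2.2} {y3.1} {y3.2} {y3.3} {y4.1} {y4.2} {y4.3} (out.j = its outer ports)

{out.1} {out.2, out.3, y1.1, y1.2, y1.3, y2.1, y2.3} {y2.2} {y3.1} {y3.2} {y3.3} {y4.1} {y4.2} {y4.3}


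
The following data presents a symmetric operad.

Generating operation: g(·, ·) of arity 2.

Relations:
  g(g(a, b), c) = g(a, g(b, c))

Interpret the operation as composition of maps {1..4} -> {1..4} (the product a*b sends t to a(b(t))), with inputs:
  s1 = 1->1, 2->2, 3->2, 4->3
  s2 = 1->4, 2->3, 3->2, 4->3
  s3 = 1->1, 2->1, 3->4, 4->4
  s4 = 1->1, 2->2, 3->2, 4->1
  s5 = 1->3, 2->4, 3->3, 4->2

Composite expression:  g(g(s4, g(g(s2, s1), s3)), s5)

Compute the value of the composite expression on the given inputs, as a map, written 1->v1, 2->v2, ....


1->2, 2->2, 3->2, 4->1

g(s2, s1) = 1->4, 2->3, 3->3, 4->2
g(g(s2, s1), s3) = 1->4, 2->4, 3->2, 4->2
g(s4, g(g(s2, s1), s3)) = 1->1, 2->1, 3->2, 4->2
g(g(s4, g(g(s2, s1), s3)), s5) = 1->2, 2->2, 3->2, 4->1


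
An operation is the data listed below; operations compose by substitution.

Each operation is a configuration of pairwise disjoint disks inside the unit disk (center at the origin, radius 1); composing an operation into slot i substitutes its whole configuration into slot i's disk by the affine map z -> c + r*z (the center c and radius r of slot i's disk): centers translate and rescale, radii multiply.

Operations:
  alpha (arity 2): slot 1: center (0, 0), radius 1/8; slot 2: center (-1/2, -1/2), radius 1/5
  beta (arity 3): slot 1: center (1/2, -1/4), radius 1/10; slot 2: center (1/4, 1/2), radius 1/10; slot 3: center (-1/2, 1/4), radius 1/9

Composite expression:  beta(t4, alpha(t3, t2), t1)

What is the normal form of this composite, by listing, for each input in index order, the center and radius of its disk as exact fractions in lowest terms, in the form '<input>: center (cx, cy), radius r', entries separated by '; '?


t1: center (-1/2, 1/4), radius 1/9; t2: center (1/5, 9/20), radius 1/50; t3: center (1/4, 1/2), radius 1/80; t4: center (1/2, -1/4), radius 1/10

Only the slot chain above each t matters under beta; compose those maps.
input t4: composing its 1 substitution step yields center (1/2, -1/4), radius 1/10
input t3: composing its 2 substitution steps yields center (1/4, 1/2), radius 1/80
input t2: composing its 2 substitution steps yields center (1/5, 9/20), radius 1/50
input t1: composing its 1 substitution step yields center (-1/2, 1/4), radius 1/9


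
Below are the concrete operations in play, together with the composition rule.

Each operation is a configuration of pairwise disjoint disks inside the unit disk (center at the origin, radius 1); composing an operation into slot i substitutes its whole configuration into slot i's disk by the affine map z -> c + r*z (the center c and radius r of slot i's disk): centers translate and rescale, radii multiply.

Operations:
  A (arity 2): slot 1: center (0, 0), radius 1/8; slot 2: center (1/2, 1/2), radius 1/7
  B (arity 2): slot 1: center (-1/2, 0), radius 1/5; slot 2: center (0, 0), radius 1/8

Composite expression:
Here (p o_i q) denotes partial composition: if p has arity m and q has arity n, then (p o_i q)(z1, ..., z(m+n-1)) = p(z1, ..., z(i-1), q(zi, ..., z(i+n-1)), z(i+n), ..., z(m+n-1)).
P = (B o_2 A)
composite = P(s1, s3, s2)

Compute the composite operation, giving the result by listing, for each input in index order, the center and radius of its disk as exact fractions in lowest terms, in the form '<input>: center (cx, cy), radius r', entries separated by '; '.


s1: center (-1/2, 0), radius 1/5; s2: center (1/16, 1/16), radius 1/56; s3: center (0, 0), radius 1/64

Only the slot chain above each s matters under B; compose those maps.
input s1: applying the 1 nested substitution gives center (-1/2, 0), radius 1/5
input s3: applying the 2 nested substitutions gives center (0, 0), radius 1/64
input s2: applying the 2 nested substitutions gives center (1/16, 1/16), radius 1/56


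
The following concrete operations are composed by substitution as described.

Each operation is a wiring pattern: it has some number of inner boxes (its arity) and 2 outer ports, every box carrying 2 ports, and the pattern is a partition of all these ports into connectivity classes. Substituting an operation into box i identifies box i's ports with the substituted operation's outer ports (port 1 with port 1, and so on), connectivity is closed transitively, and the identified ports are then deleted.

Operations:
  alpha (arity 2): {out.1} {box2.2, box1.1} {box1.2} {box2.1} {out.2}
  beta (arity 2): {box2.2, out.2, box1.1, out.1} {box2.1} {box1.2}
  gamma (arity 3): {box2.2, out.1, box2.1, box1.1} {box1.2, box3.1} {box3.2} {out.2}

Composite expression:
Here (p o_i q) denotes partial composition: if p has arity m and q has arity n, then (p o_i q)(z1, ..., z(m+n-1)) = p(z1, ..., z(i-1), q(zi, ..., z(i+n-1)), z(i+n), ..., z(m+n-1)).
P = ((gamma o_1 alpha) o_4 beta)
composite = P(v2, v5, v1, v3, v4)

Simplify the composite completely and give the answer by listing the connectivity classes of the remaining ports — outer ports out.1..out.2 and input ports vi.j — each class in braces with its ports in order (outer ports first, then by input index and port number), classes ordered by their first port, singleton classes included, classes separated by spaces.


After gluing at gamma, chains via deleted ports link the v-ports.
stage alpha: inputs (v2, v5), connectivity {out.1} {out.2} {v2.1, v5.2} {v2.2} {v5.1}, out.j its boundary
stage beta: inputs (v3, v4), connectivity {out.1, out.2, v3.1, v4.2} {v3.2} {v4.1}, out.j its boundary
stage gamma: inputs (v2, v5, v1, v3, v4), connectivity {out.1, v1.1, v1.2} {out.2} {v2.1, v5.2} {v2.2} {v3.1, v4.2} {v3.2} {v4.1} {v5.1}, out.j its boundary

{out.1, v1.1, v1.2} {out.2} {v2.1, v5.2} {v2.2} {v3.1, v4.2} {v3.2} {v4.1} {v5.1}


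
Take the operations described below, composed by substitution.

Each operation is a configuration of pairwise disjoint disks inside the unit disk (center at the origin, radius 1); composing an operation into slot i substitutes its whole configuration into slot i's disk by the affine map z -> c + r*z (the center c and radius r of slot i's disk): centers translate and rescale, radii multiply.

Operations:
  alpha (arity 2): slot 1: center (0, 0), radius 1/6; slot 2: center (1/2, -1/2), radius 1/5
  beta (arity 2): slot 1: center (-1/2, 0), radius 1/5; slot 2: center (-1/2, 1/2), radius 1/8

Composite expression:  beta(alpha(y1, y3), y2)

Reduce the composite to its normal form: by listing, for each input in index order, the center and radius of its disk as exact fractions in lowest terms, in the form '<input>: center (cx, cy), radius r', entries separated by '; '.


y1: center (-1/2, 0), radius 1/30; y2: center (-1/2, 1/2), radius 1/8; y3: center (-2/5, -1/10), radius 1/25

Follow each y-input down from beta: c' goes to c + r*c', radius to r*r'.
for y1, the 2-step affine chain lands on center (-1/2, 0), radius 1/30
for y3, the 2-step affine chain lands on center (-2/5, -1/10), radius 1/25
for y2, the 1-step affine chain lands on center (-1/2, 1/2), radius 1/8


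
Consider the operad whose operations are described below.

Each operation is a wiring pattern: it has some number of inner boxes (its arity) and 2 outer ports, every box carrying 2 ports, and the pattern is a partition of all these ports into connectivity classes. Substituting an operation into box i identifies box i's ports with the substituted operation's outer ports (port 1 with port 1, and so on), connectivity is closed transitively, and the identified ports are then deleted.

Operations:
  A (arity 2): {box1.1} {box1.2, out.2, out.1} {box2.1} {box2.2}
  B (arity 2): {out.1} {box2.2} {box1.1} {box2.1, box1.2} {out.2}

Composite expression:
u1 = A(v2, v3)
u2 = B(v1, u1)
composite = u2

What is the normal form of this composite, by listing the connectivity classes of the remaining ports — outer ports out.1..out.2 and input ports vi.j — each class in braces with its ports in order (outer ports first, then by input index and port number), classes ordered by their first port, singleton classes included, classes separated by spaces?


{out.1} {out.2} {v1.1} {v1.2, v2.2} {v2.1} {v3.1} {v3.2}

Connectivity passes through glued B-boundaries; trace each wire chain.
after A, the pattern on (v2, v3) reads {out.1, out.2, v2.2} {v2.1} {v3.1} {v3.2} (out.j = its outer ports)
after B, the pattern on (v1, v2, v3) reads {out.1} {out.2} {v1.1} {v1.2, v2.2} {v2.1} {v3.1} {v3.2} (out.j = its outer ports)


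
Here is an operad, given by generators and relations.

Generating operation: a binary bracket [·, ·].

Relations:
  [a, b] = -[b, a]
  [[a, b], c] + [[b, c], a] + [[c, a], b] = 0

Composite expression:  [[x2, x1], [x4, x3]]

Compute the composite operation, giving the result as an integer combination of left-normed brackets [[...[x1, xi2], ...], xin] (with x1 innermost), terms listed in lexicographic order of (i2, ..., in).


Left-normed coefficients sit on the x1-initial expansion words.
Composite bracket: [[x2, x1], [x4, x3]]
Full expansion: 8 signed words from ab - ba (2^3 = 8).
The x1-initial words carry the normal form:
  word x1x2x3x4 has sign +1, contributing +[[[x1, x2], x3], x4]
  word x1x2x4x3 has sign -1, contributing -[[[x1, x2], x4], x3]

[[[x1, x2], x3], x4] - [[[x1, x2], x4], x3]


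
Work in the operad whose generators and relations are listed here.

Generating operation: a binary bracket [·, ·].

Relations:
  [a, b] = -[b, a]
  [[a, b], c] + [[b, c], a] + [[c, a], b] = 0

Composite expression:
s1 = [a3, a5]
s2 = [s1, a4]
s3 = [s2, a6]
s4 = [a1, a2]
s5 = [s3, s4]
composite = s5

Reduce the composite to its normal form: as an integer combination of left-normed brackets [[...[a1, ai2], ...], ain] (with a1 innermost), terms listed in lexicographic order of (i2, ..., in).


-[[[[[a1, a2], a3], a5], a4], a6] + [[[[[a1, a2], a4], a3], a5], a6] - [[[[[a1, a2], a4], a5], a3], a6] + [[[[[a1, a2], a5], a3], a4], a6] + [[[[[a1, a2], a6], a3], a5], a4] - [[[[[a1, a2], a6], a4], a3], a5] + [[[[[a1, a2], a6], a4], a5], a3] - [[[[[a1, a2], a6], a5], a3], a4]


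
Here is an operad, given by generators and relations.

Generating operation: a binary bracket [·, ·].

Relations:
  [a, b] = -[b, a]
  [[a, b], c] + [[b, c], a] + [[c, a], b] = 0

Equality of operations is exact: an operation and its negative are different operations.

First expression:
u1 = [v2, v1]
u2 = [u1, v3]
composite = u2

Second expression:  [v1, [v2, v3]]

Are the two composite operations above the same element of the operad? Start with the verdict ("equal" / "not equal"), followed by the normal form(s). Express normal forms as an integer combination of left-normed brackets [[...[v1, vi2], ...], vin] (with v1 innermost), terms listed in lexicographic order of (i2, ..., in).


The first expression, normalized: -[[v1, v2], v3]
The second expression, normalized: [[v1, v2], v3] - [[v1, v3], v2]
They disagree, so not equal.

not equal; the first gives -[[v1, v2], v3] and the second [[v1, v2], v3] - [[v1, v3], v2]


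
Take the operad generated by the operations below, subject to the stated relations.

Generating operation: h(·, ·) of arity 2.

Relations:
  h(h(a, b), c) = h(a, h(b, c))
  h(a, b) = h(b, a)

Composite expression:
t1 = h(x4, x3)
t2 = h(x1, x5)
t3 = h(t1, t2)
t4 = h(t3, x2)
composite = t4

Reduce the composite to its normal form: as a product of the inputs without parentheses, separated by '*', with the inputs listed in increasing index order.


x1 * x2 * x3 * x4 * x5

Key point: h commutes, so take the x-inputs in any fixed order.
h(x4, x3) linearizes to x4 * x3
h(x1, x5) linearizes to x1 * x5
h(h(x4, x3), h(x1, x5)) linearizes to x4 * x3 * x1 * x5
h(h(h(x4, x3), h(x1, x5)), x2) linearizes to x4 * x3 * x1 * x5 * x2
rearranged into index order: x1 * x2 * x3 * x4 * x5


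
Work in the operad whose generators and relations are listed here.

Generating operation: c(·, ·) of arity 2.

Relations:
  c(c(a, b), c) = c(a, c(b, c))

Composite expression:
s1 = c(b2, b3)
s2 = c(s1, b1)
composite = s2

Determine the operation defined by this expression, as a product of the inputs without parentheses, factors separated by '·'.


b2 · b3 · b1

Associativity of c dissolves the nesting; only the b-input order survives.
c(b2, b3) unparenthesizes to b2 · b3
c(c(b2, b3), b1) unparenthesizes to b2 · b3 · b1


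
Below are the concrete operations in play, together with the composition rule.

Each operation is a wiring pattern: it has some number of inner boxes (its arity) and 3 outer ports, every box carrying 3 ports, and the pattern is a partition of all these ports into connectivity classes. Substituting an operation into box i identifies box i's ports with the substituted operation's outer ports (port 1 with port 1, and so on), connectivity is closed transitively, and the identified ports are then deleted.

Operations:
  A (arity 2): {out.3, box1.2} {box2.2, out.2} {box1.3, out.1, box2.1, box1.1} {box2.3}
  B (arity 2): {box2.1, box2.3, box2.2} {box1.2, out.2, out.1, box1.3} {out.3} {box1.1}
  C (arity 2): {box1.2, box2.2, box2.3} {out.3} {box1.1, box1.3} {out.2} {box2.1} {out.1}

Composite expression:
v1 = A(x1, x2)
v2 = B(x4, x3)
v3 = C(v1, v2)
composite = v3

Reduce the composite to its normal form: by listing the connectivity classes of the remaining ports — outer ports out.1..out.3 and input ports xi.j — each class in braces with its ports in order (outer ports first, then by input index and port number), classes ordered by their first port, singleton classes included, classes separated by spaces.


Connectivity passes through glued C-boundaries; trace each wire chain.
the subtree at A composes to {out.1, x1.1, x1.3, x2.1} {out.2, x2.2} {out.3, x1.2} {x2.3} on (x1, x2); out.j = own outer ports
the subtree at B composes to {out.1, out.2, x4.2, x4.3} {out.3} {x3.1, x3.2, x3.3} {x4.1} on (x4, x3); out.j = own outer ports
the subtree at C composes to {out.1} {out.2} {out.3} {x1.1, x1.2, x1.3, x2.1} {x2.2, x4.2, x4.3} {x2.3} {x3.1, x3.2, x3.3} {x4.1} on (x1, x2, x4, x3); out.j = own outer ports

{out.1} {out.2} {out.3} {x1.1, x1.2, x1.3, x2.1} {x2.2, x4.2, x4.3} {x2.3} {x3.1, x3.2, x3.3} {x4.1}


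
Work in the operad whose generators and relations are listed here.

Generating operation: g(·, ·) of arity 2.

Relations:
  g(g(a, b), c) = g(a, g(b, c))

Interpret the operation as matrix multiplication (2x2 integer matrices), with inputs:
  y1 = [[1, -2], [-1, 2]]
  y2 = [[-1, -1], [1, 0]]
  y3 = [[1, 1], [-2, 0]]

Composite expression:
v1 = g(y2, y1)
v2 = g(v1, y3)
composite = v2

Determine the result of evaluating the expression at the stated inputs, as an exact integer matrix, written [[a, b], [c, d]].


[[0, 0], [5, 1]]

g(y2, y1) = [[0, 0], [1, -2]]
g(g(y2, y1), y3) = [[0, 0], [5, 1]]


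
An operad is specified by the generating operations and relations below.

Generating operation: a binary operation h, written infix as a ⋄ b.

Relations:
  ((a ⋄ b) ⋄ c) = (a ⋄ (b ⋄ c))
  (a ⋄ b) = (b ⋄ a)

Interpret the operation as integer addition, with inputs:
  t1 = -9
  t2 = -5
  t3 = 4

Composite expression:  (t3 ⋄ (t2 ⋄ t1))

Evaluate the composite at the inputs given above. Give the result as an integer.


-10

(t2 ⋄ t1) = -14
(t3 ⋄ (t2 ⋄ t1)) = -10


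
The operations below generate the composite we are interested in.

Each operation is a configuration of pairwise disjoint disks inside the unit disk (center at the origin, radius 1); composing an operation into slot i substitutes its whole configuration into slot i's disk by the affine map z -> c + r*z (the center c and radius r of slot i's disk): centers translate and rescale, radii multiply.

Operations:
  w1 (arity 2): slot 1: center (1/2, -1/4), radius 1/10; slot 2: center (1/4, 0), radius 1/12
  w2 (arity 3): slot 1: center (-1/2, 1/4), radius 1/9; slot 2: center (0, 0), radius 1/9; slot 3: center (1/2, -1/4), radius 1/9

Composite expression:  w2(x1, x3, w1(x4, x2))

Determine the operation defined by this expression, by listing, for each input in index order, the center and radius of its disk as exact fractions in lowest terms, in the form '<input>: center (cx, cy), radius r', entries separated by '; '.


x1: center (-1/2, 1/4), radius 1/9; x2: center (19/36, -1/4), radius 1/108; x3: center (0, 0), radius 1/9; x4: center (5/9, -5/18), radius 1/90

Affine substitution under w2: radii multiply and x-centers shift.
input x1: applying the 1 nested substitution gives center (-1/2, 1/4), radius 1/9
input x3: applying the 1 nested substitution gives center (0, 0), radius 1/9
input x4: applying the 2 nested substitutions gives center (5/9, -5/18), radius 1/90
input x2: applying the 2 nested substitutions gives center (19/36, -1/4), radius 1/108


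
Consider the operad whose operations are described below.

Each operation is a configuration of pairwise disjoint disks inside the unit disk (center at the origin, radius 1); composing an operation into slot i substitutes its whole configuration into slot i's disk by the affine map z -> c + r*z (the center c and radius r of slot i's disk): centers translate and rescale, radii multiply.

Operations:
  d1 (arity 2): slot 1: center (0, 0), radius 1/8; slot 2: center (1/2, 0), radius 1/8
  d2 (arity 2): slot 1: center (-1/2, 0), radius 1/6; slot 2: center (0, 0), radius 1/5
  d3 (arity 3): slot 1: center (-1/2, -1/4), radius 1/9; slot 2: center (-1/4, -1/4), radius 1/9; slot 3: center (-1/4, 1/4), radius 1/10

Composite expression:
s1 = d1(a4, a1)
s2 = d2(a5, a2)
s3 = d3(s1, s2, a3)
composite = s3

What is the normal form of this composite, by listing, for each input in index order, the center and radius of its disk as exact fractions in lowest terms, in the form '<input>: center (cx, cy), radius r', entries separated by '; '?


a1: center (-4/9, -1/4), radius 1/72; a2: center (-1/4, -1/4), radius 1/45; a3: center (-1/4, 1/4), radius 1/10; a4: center (-1/2, -1/4), radius 1/72; a5: center (-11/36, -1/4), radius 1/54
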